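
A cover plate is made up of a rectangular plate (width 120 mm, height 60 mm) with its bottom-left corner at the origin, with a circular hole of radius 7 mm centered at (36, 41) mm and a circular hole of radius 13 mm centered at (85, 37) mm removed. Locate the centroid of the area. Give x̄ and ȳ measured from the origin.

x̄ = 58.53 mm, ȳ = 29.17 mm

plate: A = 120 × 60 = 7200.00, centroid at (60.00, 30.00).
hole 1: A = −π·7² = -153.94, centroid at (36.00, 41.00).
hole 2: A = −π·13² = -530.93, centroid at (85.00, 37.00).
ΣA = 6515.13 mm², ΣAx̄ = 381329.25 mm³, ΣAȳ = 190044.16 mm³.
x̄ = 381329.25/6515.13 = 58.53 mm; ȳ = 190044.16/6515.13 = 29.17 mm.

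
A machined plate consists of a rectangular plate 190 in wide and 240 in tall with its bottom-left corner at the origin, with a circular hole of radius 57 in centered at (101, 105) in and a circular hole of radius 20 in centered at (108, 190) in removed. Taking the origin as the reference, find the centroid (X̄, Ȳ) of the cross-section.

X̄ = 92.73 in, Ȳ = 121.91 in

plate: A = 190 × 240 = 45600.00, centroid at (95.00, 120.00).
hole 1: A = −π·57² = -10207.03, centroid at (101.00, 105.00).
hole 2: A = −π·20² = -1256.64, centroid at (108.00, 190.00).
ΣA = 34136.33 in²
ΣAX̄ = (45600.00)(95.00) + (-10207.03)(101.00) + (-1256.64)(108.00) = 3165372.71 in³
ΣAȲ = (45600.00)(120.00) + (-10207.03)(105.00) + (-1256.64)(190.00) = 4161500.33 in³
X̄ = 3165372.71 / 34136.33 = 92.73 in
Ȳ = 4161500.33 / 34136.33 = 121.91 in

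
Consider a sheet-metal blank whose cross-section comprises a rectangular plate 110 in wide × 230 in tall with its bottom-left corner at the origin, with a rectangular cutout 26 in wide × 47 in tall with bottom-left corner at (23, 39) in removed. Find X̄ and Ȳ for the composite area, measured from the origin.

Part | A | x̄ᵢ | ȳᵢ | A·x̄ᵢ | A·ȳᵢ
plate | 25300.00 | 55.00 | 115.00 | 1391500.00 | 2909500.00
hole | -1222.00 | 36.00 | 62.50 | -43992.00 | -76375.00
Σ | 24078.00 |  |  | 1347508.00 | 2833125.00
X̄ = 1347508.00 / 24078.00 = 55.96 in
Ȳ = 2833125.00 / 24078.00 = 117.66 in

X̄ = 55.96 in, Ȳ = 117.66 in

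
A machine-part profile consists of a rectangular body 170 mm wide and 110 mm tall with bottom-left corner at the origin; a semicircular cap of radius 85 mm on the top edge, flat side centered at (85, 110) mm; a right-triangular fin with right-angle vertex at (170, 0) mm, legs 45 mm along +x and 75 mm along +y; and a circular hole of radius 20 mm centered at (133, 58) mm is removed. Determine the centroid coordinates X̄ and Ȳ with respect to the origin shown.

X̄ = 88.56 mm, Ȳ = 87.13 mm

rectangular body: A = 170 × 110 = 18700.00, centroid at (85.00, 55.00).
semicircular top: A = ½π·85² = 11349.00, centroid at (85.00, 146.08).
triangular fin: A = ½·45·75 = 1687.50, centroid at (185.00, 25.00).
hole: A = −π·20² = -1256.64, centroid at (133.00, 58.00).
ΣA = 30479.87 mm²
ΣAX̄ = (18700.00)(85.00) + (11349.00)(85.00) + (1687.50)(185.00) + (-1256.64)(133.00) = 2699220.07 mm³
ΣAȲ = (18700.00)(55.00) + (11349.00)(146.08) + (1687.50)(25.00) + (-1256.64)(58.00) = 2655609.60 mm³
X̄ = 2699220.07 / 30479.87 = 88.56 mm
Ȳ = 2655609.60 / 30479.87 = 87.13 mm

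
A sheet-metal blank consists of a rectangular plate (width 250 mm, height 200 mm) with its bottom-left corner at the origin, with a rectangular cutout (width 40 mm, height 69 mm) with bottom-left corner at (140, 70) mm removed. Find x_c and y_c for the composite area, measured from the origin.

x_c = 122.96 mm, y_c = 99.74 mm

plate: A = 250 × 200 = 50000.00, centroid at (125.00, 100.00).
hole: A = −(40 × 69) = -2760.00, centroid at (160.00, 104.50).
ΣA = 47240.00 mm²
ΣAx_c = (50000.00)(125.00) + (-2760.00)(160.00) = 5808400.00 mm³
ΣAy_c = (50000.00)(100.00) + (-2760.00)(104.50) = 4711580.00 mm³
x_c = 5808400.00 / 47240.00 = 122.96 mm
y_c = 4711580.00 / 47240.00 = 99.74 mm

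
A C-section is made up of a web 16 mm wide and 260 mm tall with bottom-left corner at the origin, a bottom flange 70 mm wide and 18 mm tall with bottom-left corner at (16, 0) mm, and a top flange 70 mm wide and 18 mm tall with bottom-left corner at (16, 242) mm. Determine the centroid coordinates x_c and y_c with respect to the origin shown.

x_c = 24.22 mm, y_c = 130.00 mm

web: A = 16 × 260 = 4160.00, centroid at (8.00, 130.00).
bottom flange: A = 70 × 18 = 1260.00, centroid at (51.00, 9.00).
top flange: A = 70 × 18 = 1260.00, centroid at (51.00, 251.00).
ΣA = 6680.00 mm², ΣAx_c = 161800.00 mm³, ΣAy_c = 868400.00 mm³.
x_c = 161800.00/6680.00 = 24.22 mm; y_c = 868400.00/6680.00 = 130.00 mm.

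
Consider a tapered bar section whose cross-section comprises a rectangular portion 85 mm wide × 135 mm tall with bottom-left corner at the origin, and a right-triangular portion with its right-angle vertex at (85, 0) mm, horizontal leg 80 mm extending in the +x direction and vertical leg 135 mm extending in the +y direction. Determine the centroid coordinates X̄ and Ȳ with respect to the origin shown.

X̄ = 64.63 mm, Ȳ = 60.30 mm

rectangular portion: A = 85 × 135 = 11475.00, centroid at (42.50, 67.50).
triangular portion: A = ½·80·135 = 5400.00, centroid at (111.67, 45.00).
ΣA = 16875.00 mm²
ΣAX̄ = (11475.00)(42.50) + (5400.00)(111.67) = 1090687.50 mm³
ΣAȲ = (11475.00)(67.50) + (5400.00)(45.00) = 1017562.50 mm³
X̄ = 1090687.50 / 16875.00 = 64.63 mm
Ȳ = 1017562.50 / 16875.00 = 60.30 mm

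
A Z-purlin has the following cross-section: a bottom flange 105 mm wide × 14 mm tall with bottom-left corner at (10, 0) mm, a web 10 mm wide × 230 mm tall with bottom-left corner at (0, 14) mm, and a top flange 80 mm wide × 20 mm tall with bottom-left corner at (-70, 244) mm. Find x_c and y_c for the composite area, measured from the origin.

Part | A | x̄ᵢ | ȳᵢ | A·x̄ᵢ | A·ȳᵢ
bottom flange | 1470.00 | 62.50 | 7.00 | 91875.00 | 10290.00
web | 2300.00 | 5.00 | 129.00 | 11500.00 | 296700.00
top flange | 1600.00 | -30.00 | 254.00 | -48000.00 | 406400.00
Σ | 5370.00 |  |  | 55375.00 | 713390.00
x_c = 55375.00 / 5370.00 = 10.31 mm
y_c = 713390.00 / 5370.00 = 132.85 mm

x_c = 10.31 mm, y_c = 132.85 mm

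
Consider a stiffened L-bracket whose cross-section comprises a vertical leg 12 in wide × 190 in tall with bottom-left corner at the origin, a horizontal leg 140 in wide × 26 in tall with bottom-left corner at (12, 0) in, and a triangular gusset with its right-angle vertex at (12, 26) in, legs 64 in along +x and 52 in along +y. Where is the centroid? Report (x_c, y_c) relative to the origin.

vertical leg: A = 12 × 190 = 2280.00, centroid at (6.00, 95.00).
horizontal leg: A = 140 × 26 = 3640.00, centroid at (82.00, 13.00).
gusset: A = ½·64·52 = 1664.00, centroid at (33.33, 43.33).
ΣA = 7584.00 in²
ΣAx_c = (2280.00)(6.00) + (3640.00)(82.00) + (1664.00)(33.33) = 367626.67 in³
ΣAy_c = (2280.00)(95.00) + (3640.00)(13.00) + (1664.00)(43.33) = 336026.67 in³
x_c = 367626.67 / 7584.00 = 48.47 in
y_c = 336026.67 / 7584.00 = 44.31 in

x_c = 48.47 in, y_c = 44.31 in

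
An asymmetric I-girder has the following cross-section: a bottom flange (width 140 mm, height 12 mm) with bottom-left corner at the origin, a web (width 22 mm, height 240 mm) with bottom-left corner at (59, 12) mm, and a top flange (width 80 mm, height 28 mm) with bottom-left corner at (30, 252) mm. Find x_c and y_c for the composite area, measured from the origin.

x_c = 70.00 mm, y_c = 141.62 mm

Part | A | x̄ᵢ | ȳᵢ | A·x̄ᵢ | A·ȳᵢ
bottom flange | 1680.00 | 70.00 | 6.00 | 117600.00 | 10080.00
web | 5280.00 | 70.00 | 132.00 | 369600.00 | 696960.00
top flange | 2240.00 | 70.00 | 266.00 | 156800.00 | 595840.00
Σ | 9200.00 |  |  | 644000.00 | 1302880.00
x_c = 644000.00 / 9200.00 = 70.00 mm
y_c = 1302880.00 / 9200.00 = 141.62 mm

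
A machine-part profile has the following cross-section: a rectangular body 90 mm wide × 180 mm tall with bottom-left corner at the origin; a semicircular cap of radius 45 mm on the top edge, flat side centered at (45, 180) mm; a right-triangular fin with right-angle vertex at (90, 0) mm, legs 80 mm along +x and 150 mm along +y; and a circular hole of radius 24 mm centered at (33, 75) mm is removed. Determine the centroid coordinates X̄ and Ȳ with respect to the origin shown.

rectangular body: A = 90 × 180 = 16200.00, centroid at (45.00, 90.00).
semicircular top: A = ½π·45² = 3180.86, centroid at (45.00, 199.10).
triangular fin: A = ½·80·150 = 6000.00, centroid at (116.67, 50.00).
hole: A = −π·24² = -1809.56, centroid at (33.00, 75.00).
ΣA = 23571.31 mm², ΣAX̄ = 1512423.42 mm³, ΣAȲ = 2255588.46 mm³.
X̄ = 1512423.42/23571.31 = 64.16 mm; Ȳ = 2255588.46/23571.31 = 95.69 mm.

X̄ = 64.16 mm, Ȳ = 95.69 mm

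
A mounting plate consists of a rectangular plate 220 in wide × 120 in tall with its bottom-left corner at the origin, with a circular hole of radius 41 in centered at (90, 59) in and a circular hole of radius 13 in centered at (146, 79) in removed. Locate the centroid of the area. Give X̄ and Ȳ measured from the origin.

X̄ = 114.20 in, Ȳ = 59.77 in

Part | A | x̄ᵢ | ȳᵢ | A·x̄ᵢ | A·ȳᵢ
plate | 26400.00 | 110.00 | 60.00 | 2904000.00 | 1584000.00
hole 1 | -5281.02 | 90.00 | 59.00 | -475291.55 | -311580.02
hole 2 | -530.93 | 146.00 | 79.00 | -77515.66 | -41943.40
Σ | 20588.05 |  |  | 2351192.79 | 1230476.58
X̄ = 2351192.79 / 20588.05 = 114.20 in
Ȳ = 1230476.58 / 20588.05 = 59.77 in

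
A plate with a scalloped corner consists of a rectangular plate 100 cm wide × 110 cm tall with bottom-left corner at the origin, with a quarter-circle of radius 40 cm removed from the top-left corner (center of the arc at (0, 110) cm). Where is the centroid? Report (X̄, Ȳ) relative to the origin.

Part | A | x̄ᵢ | ȳᵢ | A·x̄ᵢ | A·ȳᵢ
plate | 11000.00 | 50.00 | 55.00 | 550000.00 | 605000.00
removed quarter-circle | -1256.64 | 16.98 | 93.02 | -21333.33 | -116896.74
Σ | 9743.36 |  |  | 528666.67 | 488103.26
X̄ = 528666.67 / 9743.36 = 54.26 cm
Ȳ = 488103.26 / 9743.36 = 50.10 cm

X̄ = 54.26 cm, Ȳ = 50.10 cm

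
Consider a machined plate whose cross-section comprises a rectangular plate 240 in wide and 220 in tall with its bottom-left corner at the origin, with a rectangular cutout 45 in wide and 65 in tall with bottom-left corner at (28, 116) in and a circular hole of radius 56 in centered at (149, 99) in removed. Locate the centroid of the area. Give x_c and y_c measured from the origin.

x_c = 117.94 in, y_c = 109.89 in

plate: A = 240 × 220 = 52800.00, centroid at (120.00, 110.00).
hole 1: A = −(45 × 65) = -2925.00, centroid at (50.50, 148.50).
hole 2: A = −π·56² = -9852.03, centroid at (149.00, 99.00).
ΣA = 40022.97 in², ΣAx_c = 4720334.35 in³, ΣAy_c = 4398286.08 in³.
x_c = 4720334.35/40022.97 = 117.94 in; y_c = 4398286.08/40022.97 = 109.89 in.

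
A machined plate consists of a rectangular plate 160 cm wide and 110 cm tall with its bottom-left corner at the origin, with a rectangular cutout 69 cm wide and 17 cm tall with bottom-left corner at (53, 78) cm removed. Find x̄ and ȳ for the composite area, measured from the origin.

plate: A = 160 × 110 = 17600.00, centroid at (80.00, 55.00).
hole: A = −(69 × 17) = -1173.00, centroid at (87.50, 86.50).
ΣA = 16427.00 cm², ΣAx̄ = 1305362.50 cm³, ΣAȳ = 866535.50 cm³.
x̄ = 1305362.50/16427.00 = 79.46 cm; ȳ = 866535.50/16427.00 = 52.75 cm.

x̄ = 79.46 cm, ȳ = 52.75 cm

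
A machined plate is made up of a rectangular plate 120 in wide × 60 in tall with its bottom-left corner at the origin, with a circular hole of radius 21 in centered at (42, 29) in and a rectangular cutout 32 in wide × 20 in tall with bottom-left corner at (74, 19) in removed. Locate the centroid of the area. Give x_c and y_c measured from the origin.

plate: A = 120 × 60 = 7200.00, centroid at (60.00, 30.00).
hole 1: A = −π·21² = -1385.44, centroid at (42.00, 29.00).
hole 2: A = −(32 × 20) = -640.00, centroid at (90.00, 29.00).
ΣA = 5174.56 in², ΣAx_c = 316211.42 in³, ΣAy_c = 157262.17 in³.
x_c = 316211.42/5174.56 = 61.11 in; y_c = 157262.17/5174.56 = 30.39 in.

x_c = 61.11 in, y_c = 30.39 in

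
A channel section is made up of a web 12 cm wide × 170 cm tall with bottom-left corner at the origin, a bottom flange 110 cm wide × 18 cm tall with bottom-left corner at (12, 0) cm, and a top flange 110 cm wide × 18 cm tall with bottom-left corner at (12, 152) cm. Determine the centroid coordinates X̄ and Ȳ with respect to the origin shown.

X̄ = 46.26 cm, Ȳ = 85.00 cm

Part | A | x̄ᵢ | ȳᵢ | A·x̄ᵢ | A·ȳᵢ
web | 2040.00 | 6.00 | 85.00 | 12240.00 | 173400.00
bottom flange | 1980.00 | 67.00 | 9.00 | 132660.00 | 17820.00
top flange | 1980.00 | 67.00 | 161.00 | 132660.00 | 318780.00
Σ | 6000.00 |  |  | 277560.00 | 510000.00
X̄ = 277560.00 / 6000.00 = 46.26 cm
Ȳ = 510000.00 / 6000.00 = 85.00 cm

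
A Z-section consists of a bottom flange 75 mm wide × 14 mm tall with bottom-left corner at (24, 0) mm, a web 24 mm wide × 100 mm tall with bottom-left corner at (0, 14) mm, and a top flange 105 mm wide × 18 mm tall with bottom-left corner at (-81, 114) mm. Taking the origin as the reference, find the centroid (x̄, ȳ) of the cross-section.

bottom flange: A = 75 × 14 = 1050.00, centroid at (61.50, 7.00).
web: A = 24 × 100 = 2400.00, centroid at (12.00, 64.00).
top flange: A = 105 × 18 = 1890.00, centroid at (-28.50, 123.00).
ΣA = 5340.00 mm²
ΣAx̄ = (1050.00)(61.50) + (2400.00)(12.00) + (1890.00)(-28.50) = 39510.00 mm³
ΣAȳ = (1050.00)(7.00) + (2400.00)(64.00) + (1890.00)(123.00) = 393420.00 mm³
x̄ = 39510.00 / 5340.00 = 7.40 mm
ȳ = 393420.00 / 5340.00 = 73.67 mm

x̄ = 7.40 mm, ȳ = 73.67 mm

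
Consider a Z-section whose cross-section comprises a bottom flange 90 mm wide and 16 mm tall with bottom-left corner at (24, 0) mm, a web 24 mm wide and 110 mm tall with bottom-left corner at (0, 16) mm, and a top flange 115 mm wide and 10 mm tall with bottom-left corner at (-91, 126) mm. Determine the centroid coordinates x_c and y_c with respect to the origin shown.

x_c = 17.69 mm, y_c = 66.85 mm

Part | A | x̄ᵢ | ȳᵢ | A·x̄ᵢ | A·ȳᵢ
bottom flange | 1440.00 | 69.00 | 8.00 | 99360.00 | 11520.00
web | 2640.00 | 12.00 | 71.00 | 31680.00 | 187440.00
top flange | 1150.00 | -33.50 | 131.00 | -38525.00 | 150650.00
Σ | 5230.00 |  |  | 92515.00 | 349610.00
x_c = 92515.00 / 5230.00 = 17.69 mm
y_c = 349610.00 / 5230.00 = 66.85 mm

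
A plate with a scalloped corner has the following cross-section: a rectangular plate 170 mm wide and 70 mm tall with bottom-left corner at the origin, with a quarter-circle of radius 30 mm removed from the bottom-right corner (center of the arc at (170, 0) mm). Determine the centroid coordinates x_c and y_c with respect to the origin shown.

x_c = 80.44 mm, y_c = 36.41 mm

plate: A = 170 × 70 = 11900.00, centroid at (85.00, 35.00).
removed quarter-circle: A = −¼π·30² = -706.86, centroid at (157.27, 12.73).
ΣA = 11193.14 mm²
ΣAx_c = (11900.00)(85.00) + (-706.86)(157.27) = 900334.08 mm³
ΣAy_c = (11900.00)(35.00) + (-706.86)(12.73) = 407500.00 mm³
x_c = 900334.08 / 11193.14 = 80.44 mm
y_c = 407500.00 / 11193.14 = 36.41 mm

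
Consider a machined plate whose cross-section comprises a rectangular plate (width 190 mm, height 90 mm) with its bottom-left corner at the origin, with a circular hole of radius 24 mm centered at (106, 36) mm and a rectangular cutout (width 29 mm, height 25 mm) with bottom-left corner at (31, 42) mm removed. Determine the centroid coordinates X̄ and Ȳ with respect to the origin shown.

Part | A | x̄ᵢ | ȳᵢ | A·x̄ᵢ | A·ȳᵢ
plate | 17100.00 | 95.00 | 45.00 | 1624500.00 | 769500.00
hole 1 | -1809.56 | 106.00 | 36.00 | -191813.08 | -65144.07
hole 2 | -725.00 | 45.50 | 54.50 | -32987.50 | -39512.50
Σ | 14565.44 |  |  | 1399699.42 | 664843.43
X̄ = 1399699.42 / 14565.44 = 96.10 mm
Ȳ = 664843.43 / 14565.44 = 45.65 mm

X̄ = 96.10 mm, Ȳ = 45.65 mm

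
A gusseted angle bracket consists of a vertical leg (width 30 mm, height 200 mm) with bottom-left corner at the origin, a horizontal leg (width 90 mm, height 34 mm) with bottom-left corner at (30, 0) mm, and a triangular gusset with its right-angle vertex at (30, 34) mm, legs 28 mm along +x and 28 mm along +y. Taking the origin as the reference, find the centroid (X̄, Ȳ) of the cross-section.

X̄ = 35.43 mm, Ȳ = 70.78 mm

vertical leg: A = 30 × 200 = 6000.00, centroid at (15.00, 100.00).
horizontal leg: A = 90 × 34 = 3060.00, centroid at (75.00, 17.00).
gusset: A = ½·28·28 = 392.00, centroid at (39.33, 43.33).
ΣA = 9452.00 mm²
ΣAX̄ = (6000.00)(15.00) + (3060.00)(75.00) + (392.00)(39.33) = 334918.67 mm³
ΣAȲ = (6000.00)(100.00) + (3060.00)(17.00) + (392.00)(43.33) = 669006.67 mm³
X̄ = 334918.67 / 9452.00 = 35.43 mm
Ȳ = 669006.67 / 9452.00 = 70.78 mm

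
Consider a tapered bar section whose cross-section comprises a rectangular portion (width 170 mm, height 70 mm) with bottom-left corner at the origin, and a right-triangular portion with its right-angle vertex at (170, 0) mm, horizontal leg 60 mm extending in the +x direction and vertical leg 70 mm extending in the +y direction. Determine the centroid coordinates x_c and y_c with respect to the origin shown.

Part | A | x̄ᵢ | ȳᵢ | A·x̄ᵢ | A·ȳᵢ
rectangular portion | 11900.00 | 85.00 | 35.00 | 1011500.00 | 416500.00
triangular portion | 2100.00 | 190.00 | 23.33 | 399000.00 | 49000.00
Σ | 14000.00 |  |  | 1410500.00 | 465500.00
x_c = 1410500.00 / 14000.00 = 100.75 mm
y_c = 465500.00 / 14000.00 = 33.25 mm

x_c = 100.75 mm, y_c = 33.25 mm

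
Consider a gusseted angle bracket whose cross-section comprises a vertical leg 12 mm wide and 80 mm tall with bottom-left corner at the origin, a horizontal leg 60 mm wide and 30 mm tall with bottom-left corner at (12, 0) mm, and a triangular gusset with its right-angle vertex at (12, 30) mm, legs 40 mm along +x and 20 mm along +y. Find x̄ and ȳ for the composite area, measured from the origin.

vertical leg: A = 12 × 80 = 960.00, centroid at (6.00, 40.00).
horizontal leg: A = 60 × 30 = 1800.00, centroid at (42.00, 15.00).
gusset: A = ½·40·20 = 400.00, centroid at (25.33, 36.67).
ΣA = 3160.00 mm²
ΣAx̄ = (960.00)(6.00) + (1800.00)(42.00) + (400.00)(25.33) = 91493.33 mm³
ΣAȳ = (960.00)(40.00) + (1800.00)(15.00) + (400.00)(36.67) = 80066.67 mm³
x̄ = 91493.33 / 3160.00 = 28.95 mm
ȳ = 80066.67 / 3160.00 = 25.34 mm

x̄ = 28.95 mm, ȳ = 25.34 mm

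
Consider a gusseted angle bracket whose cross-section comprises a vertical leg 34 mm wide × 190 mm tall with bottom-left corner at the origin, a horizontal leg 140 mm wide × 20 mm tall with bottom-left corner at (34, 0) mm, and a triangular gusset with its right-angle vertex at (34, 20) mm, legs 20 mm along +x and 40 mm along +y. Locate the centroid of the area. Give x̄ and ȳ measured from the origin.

x̄ = 43.20 mm, ȳ = 67.81 mm

vertical leg: A = 34 × 190 = 6460.00, centroid at (17.00, 95.00).
horizontal leg: A = 140 × 20 = 2800.00, centroid at (104.00, 10.00).
gusset: A = ½·20·40 = 400.00, centroid at (40.67, 33.33).
ΣA = 9660.00 mm², ΣAx̄ = 417286.67 mm³, ΣAȳ = 655033.33 mm³.
x̄ = 417286.67/9660.00 = 43.20 mm; ȳ = 655033.33/9660.00 = 67.81 mm.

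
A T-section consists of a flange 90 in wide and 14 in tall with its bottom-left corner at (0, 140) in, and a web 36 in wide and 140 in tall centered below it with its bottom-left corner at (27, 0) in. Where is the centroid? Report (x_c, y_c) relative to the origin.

x_c = 45.00 in, y_c = 85.40 in

web: A = 36 × 140 = 5040.00, centroid at (45.00, 70.00).
flange: A = 90 × 14 = 1260.00, centroid at (45.00, 147.00).
ΣA = 6300.00 in², ΣAx_c = 283500.00 in³, ΣAy_c = 538020.00 in³.
x_c = 283500.00/6300.00 = 45.00 in; y_c = 538020.00/6300.00 = 85.40 in.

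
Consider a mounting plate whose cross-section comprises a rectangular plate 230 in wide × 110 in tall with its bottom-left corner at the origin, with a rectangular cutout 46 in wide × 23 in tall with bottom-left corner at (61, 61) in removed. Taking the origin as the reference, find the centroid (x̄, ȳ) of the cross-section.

Part | A | x̄ᵢ | ȳᵢ | A·x̄ᵢ | A·ȳᵢ
plate | 25300.00 | 115.00 | 55.00 | 2909500.00 | 1391500.00
hole | -1058.00 | 84.00 | 72.50 | -88872.00 | -76705.00
Σ | 24242.00 |  |  | 2820628.00 | 1314795.00
x̄ = 2820628.00 / 24242.00 = 116.35 in
ȳ = 1314795.00 / 24242.00 = 54.24 in

x̄ = 116.35 in, ȳ = 54.24 in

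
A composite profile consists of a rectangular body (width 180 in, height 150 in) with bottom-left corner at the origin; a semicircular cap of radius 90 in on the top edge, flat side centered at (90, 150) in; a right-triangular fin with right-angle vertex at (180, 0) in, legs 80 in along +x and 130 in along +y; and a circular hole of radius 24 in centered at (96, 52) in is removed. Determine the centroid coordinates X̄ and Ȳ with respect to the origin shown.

Part | A | x̄ᵢ | ȳᵢ | A·x̄ᵢ | A·ȳᵢ
rectangular body | 27000.00 | 90.00 | 75.00 | 2430000.00 | 2025000.00
semicircular top | 12723.45 | 90.00 | 188.20 | 1145110.52 | 2394517.54
triangular fin | 5200.00 | 206.67 | 43.33 | 1074666.67 | 225333.33
hole | -1809.56 | 96.00 | 52.00 | -173717.51 | -94096.98
Σ | 43113.89 |  |  | 4476059.68 | 4550753.89
X̄ = 4476059.68 / 43113.89 = 103.82 in
Ȳ = 4550753.89 / 43113.89 = 105.55 in

X̄ = 103.82 in, Ȳ = 105.55 in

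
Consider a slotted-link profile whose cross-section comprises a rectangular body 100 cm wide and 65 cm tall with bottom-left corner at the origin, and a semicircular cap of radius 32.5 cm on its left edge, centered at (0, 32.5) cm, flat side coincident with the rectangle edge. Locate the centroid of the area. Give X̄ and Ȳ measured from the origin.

X̄ = 37.03 cm, Ȳ = 32.50 cm

rectangular body: A = 100 × 65 = 6500.00, centroid at (50.00, 32.50).
semicircular end: A = ½π·32.5² = 1659.15, centroid at (-13.79, 32.50).
ΣA = 8159.15 cm², ΣAX̄ = 302114.58 cm³, ΣAȲ = 265172.49 cm³.
X̄ = 302114.58/8159.15 = 37.03 cm; Ȳ = 265172.49/8159.15 = 32.50 cm.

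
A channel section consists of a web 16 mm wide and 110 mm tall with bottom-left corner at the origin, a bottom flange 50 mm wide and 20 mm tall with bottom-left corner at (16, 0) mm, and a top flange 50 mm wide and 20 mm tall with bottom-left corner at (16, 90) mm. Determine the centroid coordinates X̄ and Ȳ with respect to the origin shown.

web: A = 16 × 110 = 1760.00, centroid at (8.00, 55.00).
bottom flange: A = 50 × 20 = 1000.00, centroid at (41.00, 10.00).
top flange: A = 50 × 20 = 1000.00, centroid at (41.00, 100.00).
ΣA = 3760.00 mm², ΣAX̄ = 96080.00 mm³, ΣAȲ = 206800.00 mm³.
X̄ = 96080.00/3760.00 = 25.55 mm; Ȳ = 206800.00/3760.00 = 55.00 mm.

X̄ = 25.55 mm, Ȳ = 55.00 mm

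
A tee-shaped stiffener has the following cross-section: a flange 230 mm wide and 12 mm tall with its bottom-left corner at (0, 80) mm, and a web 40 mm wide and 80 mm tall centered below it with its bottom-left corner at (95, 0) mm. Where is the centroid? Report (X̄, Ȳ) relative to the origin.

X̄ = 115.00 mm, Ȳ = 61.30 mm

web: A = 40 × 80 = 3200.00, centroid at (115.00, 40.00).
flange: A = 230 × 12 = 2760.00, centroid at (115.00, 86.00).
ΣA = 5960.00 mm², ΣAX̄ = 685400.00 mm³, ΣAȲ = 365360.00 mm³.
X̄ = 685400.00/5960.00 = 115.00 mm; Ȳ = 365360.00/5960.00 = 61.30 mm.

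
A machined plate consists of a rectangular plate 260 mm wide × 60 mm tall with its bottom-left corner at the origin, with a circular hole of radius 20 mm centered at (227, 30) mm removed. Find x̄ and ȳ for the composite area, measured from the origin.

x̄ = 121.50 mm, ȳ = 30.00 mm

Part | A | x̄ᵢ | ȳᵢ | A·x̄ᵢ | A·ȳᵢ
plate | 15600.00 | 130.00 | 30.00 | 2028000.00 | 468000.00
hole | -1256.64 | 227.00 | 30.00 | -285256.61 | -37699.11
Σ | 14343.36 |  |  | 1742743.39 | 430300.89
x̄ = 1742743.39 / 14343.36 = 121.50 mm
ȳ = 430300.89 / 14343.36 = 30.00 mm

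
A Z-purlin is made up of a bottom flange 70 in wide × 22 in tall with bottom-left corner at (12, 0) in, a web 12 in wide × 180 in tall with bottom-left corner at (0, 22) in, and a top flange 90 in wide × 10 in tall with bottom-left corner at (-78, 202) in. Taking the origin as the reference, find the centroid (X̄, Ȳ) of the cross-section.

bottom flange: A = 70 × 22 = 1540.00, centroid at (47.00, 11.00).
web: A = 12 × 180 = 2160.00, centroid at (6.00, 112.00).
top flange: A = 90 × 10 = 900.00, centroid at (-33.00, 207.00).
ΣA = 4600.00 in²
ΣAX̄ = (1540.00)(47.00) + (2160.00)(6.00) + (900.00)(-33.00) = 55640.00 in³
ΣAȲ = (1540.00)(11.00) + (2160.00)(112.00) + (900.00)(207.00) = 445160.00 in³
X̄ = 55640.00 / 4600.00 = 12.10 in
Ȳ = 445160.00 / 4600.00 = 96.77 in

X̄ = 12.10 in, Ȳ = 96.77 in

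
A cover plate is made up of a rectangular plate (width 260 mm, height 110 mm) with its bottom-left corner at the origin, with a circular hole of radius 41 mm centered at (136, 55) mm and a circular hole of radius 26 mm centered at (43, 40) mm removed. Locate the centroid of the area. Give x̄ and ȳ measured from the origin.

plate: A = 260 × 110 = 28600.00, centroid at (130.00, 55.00).
hole 1: A = −π·41² = -5281.02, centroid at (136.00, 55.00).
hole 2: A = −π·26² = -2123.72, centroid at (43.00, 40.00).
ΣA = 21195.27 mm²
ΣAx̄ = (28600.00)(130.00) + (-5281.02)(136.00) + (-2123.72)(43.00) = 2908461.84 mm³
ΣAȳ = (28600.00)(55.00) + (-5281.02)(55.00) + (-2123.72)(40.00) = 1197595.39 mm³
x̄ = 2908461.84 / 21195.27 = 137.22 mm
ȳ = 1197595.39 / 21195.27 = 56.50 mm

x̄ = 137.22 mm, ȳ = 56.50 mm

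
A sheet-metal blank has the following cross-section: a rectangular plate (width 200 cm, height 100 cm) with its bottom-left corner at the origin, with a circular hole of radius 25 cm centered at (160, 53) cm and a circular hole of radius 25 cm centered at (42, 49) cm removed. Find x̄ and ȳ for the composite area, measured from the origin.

x̄ = 99.76 cm, ȳ = 49.76 cm

Part | A | x̄ᵢ | ȳᵢ | A·x̄ᵢ | A·ȳᵢ
plate | 20000.00 | 100.00 | 50.00 | 2000000.00 | 1000000.00
hole 1 | -1963.50 | 160.00 | 53.00 | -314159.27 | -104065.26
hole 2 | -1963.50 | 42.00 | 49.00 | -82466.81 | -96211.28
Σ | 16073.01 |  |  | 1603373.93 | 799723.47
x̄ = 1603373.93 / 16073.01 = 99.76 cm
ȳ = 799723.47 / 16073.01 = 49.76 cm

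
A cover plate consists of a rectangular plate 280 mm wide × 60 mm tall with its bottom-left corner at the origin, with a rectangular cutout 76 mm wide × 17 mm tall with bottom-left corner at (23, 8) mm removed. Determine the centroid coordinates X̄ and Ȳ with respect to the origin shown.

plate: A = 280 × 60 = 16800.00, centroid at (140.00, 30.00).
hole: A = −(76 × 17) = -1292.00, centroid at (61.00, 16.50).
ΣA = 15508.00 mm², ΣAX̄ = 2273188.00 mm³, ΣAȲ = 482682.00 mm³.
X̄ = 2273188.00/15508.00 = 146.58 mm; Ȳ = 482682.00/15508.00 = 31.12 mm.

X̄ = 146.58 mm, Ȳ = 31.12 mm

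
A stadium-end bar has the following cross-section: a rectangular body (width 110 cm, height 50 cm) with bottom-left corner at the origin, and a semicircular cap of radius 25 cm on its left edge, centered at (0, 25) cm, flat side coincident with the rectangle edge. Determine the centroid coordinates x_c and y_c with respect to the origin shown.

x_c = 45.06 cm, y_c = 25.00 cm

rectangular body: A = 110 × 50 = 5500.00, centroid at (55.00, 25.00).
semicircular end: A = ½π·25² = 981.75, centroid at (-10.61, 25.00).
ΣA = 6481.75 cm², ΣAx_c = 292083.33 cm³, ΣAy_c = 162043.69 cm³.
x_c = 292083.33/6481.75 = 45.06 cm; y_c = 162043.69/6481.75 = 25.00 cm.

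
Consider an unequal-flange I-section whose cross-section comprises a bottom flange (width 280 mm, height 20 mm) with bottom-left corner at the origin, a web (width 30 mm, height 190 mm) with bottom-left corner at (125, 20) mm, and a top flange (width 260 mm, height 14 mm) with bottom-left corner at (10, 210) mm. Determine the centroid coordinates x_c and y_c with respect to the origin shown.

x_c = 140.00 mm, y_c = 100.49 mm

bottom flange: A = 280 × 20 = 5600.00, centroid at (140.00, 10.00).
web: A = 30 × 190 = 5700.00, centroid at (140.00, 115.00).
top flange: A = 260 × 14 = 3640.00, centroid at (140.00, 217.00).
ΣA = 14940.00 mm²
ΣAx_c = (5600.00)(140.00) + (5700.00)(140.00) + (3640.00)(140.00) = 2091600.00 mm³
ΣAy_c = (5600.00)(10.00) + (5700.00)(115.00) + (3640.00)(217.00) = 1501380.00 mm³
x_c = 2091600.00 / 14940.00 = 140.00 mm
y_c = 1501380.00 / 14940.00 = 100.49 mm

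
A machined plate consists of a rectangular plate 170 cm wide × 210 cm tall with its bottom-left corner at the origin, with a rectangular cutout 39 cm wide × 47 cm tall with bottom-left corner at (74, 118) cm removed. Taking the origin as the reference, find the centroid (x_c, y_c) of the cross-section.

x_c = 84.54 cm, y_c = 103.02 cm

Part | A | x̄ᵢ | ȳᵢ | A·x̄ᵢ | A·ȳᵢ
plate | 35700.00 | 85.00 | 105.00 | 3034500.00 | 3748500.00
hole | -1833.00 | 93.50 | 141.50 | -171385.50 | -259369.50
Σ | 33867.00 |  |  | 2863114.50 | 3489130.50
x_c = 2863114.50 / 33867.00 = 84.54 cm
y_c = 3489130.50 / 33867.00 = 103.02 cm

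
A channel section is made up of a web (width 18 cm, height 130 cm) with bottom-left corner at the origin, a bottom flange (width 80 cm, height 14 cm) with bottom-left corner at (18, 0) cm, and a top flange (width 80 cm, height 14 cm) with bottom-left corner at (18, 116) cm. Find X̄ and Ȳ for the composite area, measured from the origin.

X̄ = 32.97 cm, Ȳ = 65.00 cm

Part | A | x̄ᵢ | ȳᵢ | A·x̄ᵢ | A·ȳᵢ
web | 2340.00 | 9.00 | 65.00 | 21060.00 | 152100.00
bottom flange | 1120.00 | 58.00 | 7.00 | 64960.00 | 7840.00
top flange | 1120.00 | 58.00 | 123.00 | 64960.00 | 137760.00
Σ | 4580.00 |  |  | 150980.00 | 297700.00
X̄ = 150980.00 / 4580.00 = 32.97 cm
Ȳ = 297700.00 / 4580.00 = 65.00 cm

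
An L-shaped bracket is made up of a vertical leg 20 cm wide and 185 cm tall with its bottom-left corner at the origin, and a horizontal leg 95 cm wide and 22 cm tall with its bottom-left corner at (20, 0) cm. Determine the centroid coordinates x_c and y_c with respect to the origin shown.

vertical leg: A = 20 × 185 = 3700.00, centroid at (10.00, 92.50).
horizontal leg: A = 95 × 22 = 2090.00, centroid at (67.50, 11.00).
ΣA = 5790.00 cm², ΣAx_c = 178075.00 cm³, ΣAy_c = 365240.00 cm³.
x_c = 178075.00/5790.00 = 30.76 cm; y_c = 365240.00/5790.00 = 63.08 cm.

x_c = 30.76 cm, y_c = 63.08 cm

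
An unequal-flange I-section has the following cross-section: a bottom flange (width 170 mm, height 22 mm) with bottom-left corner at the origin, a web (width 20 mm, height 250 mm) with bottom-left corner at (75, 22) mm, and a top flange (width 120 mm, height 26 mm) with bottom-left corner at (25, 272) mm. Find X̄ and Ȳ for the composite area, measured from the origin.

Part | A | x̄ᵢ | ȳᵢ | A·x̄ᵢ | A·ȳᵢ
bottom flange | 3740.00 | 85.00 | 11.00 | 317900.00 | 41140.00
web | 5000.00 | 85.00 | 147.00 | 425000.00 | 735000.00
top flange | 3120.00 | 85.00 | 285.00 | 265200.00 | 889200.00
Σ | 11860.00 |  |  | 1008100.00 | 1665340.00
X̄ = 1008100.00 / 11860.00 = 85.00 mm
Ȳ = 1665340.00 / 11860.00 = 140.42 mm

X̄ = 85.00 mm, Ȳ = 140.42 mm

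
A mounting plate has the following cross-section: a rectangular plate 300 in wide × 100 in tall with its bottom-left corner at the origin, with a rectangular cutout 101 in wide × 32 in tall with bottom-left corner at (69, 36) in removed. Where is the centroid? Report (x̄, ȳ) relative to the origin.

x̄ = 153.68 in, ȳ = 49.76 in

Part | A | x̄ᵢ | ȳᵢ | A·x̄ᵢ | A·ȳᵢ
plate | 30000.00 | 150.00 | 50.00 | 4500000.00 | 1500000.00
hole | -3232.00 | 119.50 | 52.00 | -386224.00 | -168064.00
Σ | 26768.00 |  |  | 4113776.00 | 1331936.00
x̄ = 4113776.00 / 26768.00 = 153.68 in
ȳ = 1331936.00 / 26768.00 = 49.76 in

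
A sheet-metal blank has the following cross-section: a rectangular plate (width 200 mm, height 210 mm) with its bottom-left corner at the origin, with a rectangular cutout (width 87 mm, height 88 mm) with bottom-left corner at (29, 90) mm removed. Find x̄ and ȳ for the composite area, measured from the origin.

plate: A = 200 × 210 = 42000.00, centroid at (100.00, 105.00).
hole: A = −(87 × 88) = -7656.00, centroid at (72.50, 134.00).
ΣA = 34344.00 mm²
ΣAx̄ = (42000.00)(100.00) + (-7656.00)(72.50) = 3644940.00 mm³
ΣAȳ = (42000.00)(105.00) + (-7656.00)(134.00) = 3384096.00 mm³
x̄ = 3644940.00 / 34344.00 = 106.13 mm
ȳ = 3384096.00 / 34344.00 = 98.54 mm

x̄ = 106.13 mm, ȳ = 98.54 mm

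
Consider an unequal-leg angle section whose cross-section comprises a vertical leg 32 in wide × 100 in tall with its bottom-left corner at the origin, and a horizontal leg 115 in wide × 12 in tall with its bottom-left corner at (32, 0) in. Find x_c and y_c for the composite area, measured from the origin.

x_c = 38.15 in, y_c = 36.74 in

vertical leg: A = 32 × 100 = 3200.00, centroid at (16.00, 50.00).
horizontal leg: A = 115 × 12 = 1380.00, centroid at (89.50, 6.00).
ΣA = 4580.00 in², ΣAx_c = 174710.00 in³, ΣAy_c = 168280.00 in³.
x_c = 174710.00/4580.00 = 38.15 in; y_c = 168280.00/4580.00 = 36.74 in.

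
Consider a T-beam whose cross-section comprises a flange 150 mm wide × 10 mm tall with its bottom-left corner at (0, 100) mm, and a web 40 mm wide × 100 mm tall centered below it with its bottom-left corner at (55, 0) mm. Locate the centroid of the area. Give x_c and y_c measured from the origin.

Part | A | x̄ᵢ | ȳᵢ | A·x̄ᵢ | A·ȳᵢ
web | 4000.00 | 75.00 | 50.00 | 300000.00 | 200000.00
flange | 1500.00 | 75.00 | 105.00 | 112500.00 | 157500.00
Σ | 5500.00 |  |  | 412500.00 | 357500.00
x_c = 412500.00 / 5500.00 = 75.00 mm
y_c = 357500.00 / 5500.00 = 65.00 mm

x_c = 75.00 mm, y_c = 65.00 mm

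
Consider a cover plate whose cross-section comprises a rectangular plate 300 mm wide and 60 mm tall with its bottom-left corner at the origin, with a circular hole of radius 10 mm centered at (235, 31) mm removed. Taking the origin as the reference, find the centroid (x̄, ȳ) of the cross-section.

Part | A | x̄ᵢ | ȳᵢ | A·x̄ᵢ | A·ȳᵢ
plate | 18000.00 | 150.00 | 30.00 | 2700000.00 | 540000.00
hole | -314.16 | 235.00 | 31.00 | -73827.43 | -9738.94
Σ | 17685.84 |  |  | 2626172.57 | 530261.06
x̄ = 2626172.57 / 17685.84 = 148.49 mm
ȳ = 530261.06 / 17685.84 = 29.98 mm

x̄ = 148.49 mm, ȳ = 29.98 mm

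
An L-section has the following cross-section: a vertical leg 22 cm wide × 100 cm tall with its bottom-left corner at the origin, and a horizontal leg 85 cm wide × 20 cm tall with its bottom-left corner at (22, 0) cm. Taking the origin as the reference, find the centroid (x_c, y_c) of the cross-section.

Part | A | x̄ᵢ | ȳᵢ | A·x̄ᵢ | A·ȳᵢ
vertical leg | 2200.00 | 11.00 | 50.00 | 24200.00 | 110000.00
horizontal leg | 1700.00 | 64.50 | 10.00 | 109650.00 | 17000.00
Σ | 3900.00 |  |  | 133850.00 | 127000.00
x_c = 133850.00 / 3900.00 = 34.32 cm
y_c = 127000.00 / 3900.00 = 32.56 cm

x_c = 34.32 cm, y_c = 32.56 cm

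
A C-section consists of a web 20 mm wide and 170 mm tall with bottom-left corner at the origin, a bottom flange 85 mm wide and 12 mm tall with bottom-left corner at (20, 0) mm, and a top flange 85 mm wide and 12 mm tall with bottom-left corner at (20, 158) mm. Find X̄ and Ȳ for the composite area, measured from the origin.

X̄ = 29.69 mm, Ȳ = 85.00 mm

web: A = 20 × 170 = 3400.00, centroid at (10.00, 85.00).
bottom flange: A = 85 × 12 = 1020.00, centroid at (62.50, 6.00).
top flange: A = 85 × 12 = 1020.00, centroid at (62.50, 164.00).
ΣA = 5440.00 mm², ΣAX̄ = 161500.00 mm³, ΣAȲ = 462400.00 mm³.
X̄ = 161500.00/5440.00 = 29.69 mm; Ȳ = 462400.00/5440.00 = 85.00 mm.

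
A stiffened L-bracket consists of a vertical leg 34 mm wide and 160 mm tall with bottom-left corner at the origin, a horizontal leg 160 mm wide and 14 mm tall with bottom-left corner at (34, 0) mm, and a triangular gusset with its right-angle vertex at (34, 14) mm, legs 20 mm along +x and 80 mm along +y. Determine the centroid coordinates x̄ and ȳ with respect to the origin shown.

x̄ = 44.86 mm, ȳ = 57.01 mm

vertical leg: A = 34 × 160 = 5440.00, centroid at (17.00, 80.00).
horizontal leg: A = 160 × 14 = 2240.00, centroid at (114.00, 7.00).
gusset: A = ½·20·80 = 800.00, centroid at (40.67, 40.67).
ΣA = 8480.00 mm², ΣAx̄ = 380373.33 mm³, ΣAȳ = 483413.33 mm³.
x̄ = 380373.33/8480.00 = 44.86 mm; ȳ = 483413.33/8480.00 = 57.01 mm.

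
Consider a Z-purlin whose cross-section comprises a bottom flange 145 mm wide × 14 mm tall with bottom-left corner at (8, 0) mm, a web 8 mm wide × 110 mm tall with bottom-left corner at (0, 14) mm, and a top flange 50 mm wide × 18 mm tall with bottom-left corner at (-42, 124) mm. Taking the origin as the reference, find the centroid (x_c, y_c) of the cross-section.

x_c = 39.80 mm, y_c = 51.08 mm

Part | A | x̄ᵢ | ȳᵢ | A·x̄ᵢ | A·ȳᵢ
bottom flange | 2030.00 | 80.50 | 7.00 | 163415.00 | 14210.00
web | 880.00 | 4.00 | 69.00 | 3520.00 | 60720.00
top flange | 900.00 | -17.00 | 133.00 | -15300.00 | 119700.00
Σ | 3810.00 |  |  | 151635.00 | 194630.00
x_c = 151635.00 / 3810.00 = 39.80 mm
y_c = 194630.00 / 3810.00 = 51.08 mm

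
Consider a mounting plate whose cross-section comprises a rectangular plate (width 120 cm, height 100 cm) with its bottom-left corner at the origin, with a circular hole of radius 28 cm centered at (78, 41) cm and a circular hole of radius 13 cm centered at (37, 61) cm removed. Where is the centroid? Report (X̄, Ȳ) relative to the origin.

Part | A | x̄ᵢ | ȳᵢ | A·x̄ᵢ | A·ȳᵢ
plate | 12000.00 | 60.00 | 50.00 | 720000.00 | 600000.00
hole 1 | -2463.01 | 78.00 | 41.00 | -192114.67 | -100983.35
hole 2 | -530.93 | 37.00 | 61.00 | -19644.38 | -32386.68
Σ | 9006.06 |  |  | 508240.95 | 466629.97
X̄ = 508240.95 / 9006.06 = 56.43 cm
Ȳ = 466629.97 / 9006.06 = 51.81 cm

X̄ = 56.43 cm, Ȳ = 51.81 cm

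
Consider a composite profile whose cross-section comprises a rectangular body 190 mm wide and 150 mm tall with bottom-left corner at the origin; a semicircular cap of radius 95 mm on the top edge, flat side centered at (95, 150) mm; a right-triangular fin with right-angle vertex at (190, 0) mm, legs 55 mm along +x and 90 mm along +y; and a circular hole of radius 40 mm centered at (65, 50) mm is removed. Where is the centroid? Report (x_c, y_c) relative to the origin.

x_c = 105.75 mm, y_c = 116.10 mm

rectangular body: A = 190 × 150 = 28500.00, centroid at (95.00, 75.00).
semicircular top: A = ½π·95² = 14176.44, centroid at (95.00, 190.32).
triangular fin: A = ½·55·90 = 2475.00, centroid at (208.33, 30.00).
hole: A = −π·40² = -5026.55, centroid at (65.00, 50.00).
ΣA = 40124.89 mm², ΣAx_c = 4243160.86 mm³, ΣAy_c = 4658471.45 mm³.
x_c = 4243160.86/40124.89 = 105.75 mm; y_c = 4658471.45/40124.89 = 116.10 mm.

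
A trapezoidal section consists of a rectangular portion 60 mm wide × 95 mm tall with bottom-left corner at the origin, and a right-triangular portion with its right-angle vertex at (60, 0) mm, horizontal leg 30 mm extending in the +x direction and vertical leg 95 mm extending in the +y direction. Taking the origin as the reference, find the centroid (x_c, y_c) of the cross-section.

x_c = 38.00 mm, y_c = 44.33 mm

rectangular portion: A = 60 × 95 = 5700.00, centroid at (30.00, 47.50).
triangular portion: A = ½·30·95 = 1425.00, centroid at (70.00, 31.67).
ΣA = 7125.00 mm², ΣAx_c = 270750.00 mm³, ΣAy_c = 315875.00 mm³.
x_c = 270750.00/7125.00 = 38.00 mm; y_c = 315875.00/7125.00 = 44.33 mm.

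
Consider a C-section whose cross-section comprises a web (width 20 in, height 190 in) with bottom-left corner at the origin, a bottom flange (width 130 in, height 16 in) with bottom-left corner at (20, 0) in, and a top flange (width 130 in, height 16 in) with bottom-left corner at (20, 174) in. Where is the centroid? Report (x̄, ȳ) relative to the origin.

web: A = 20 × 190 = 3800.00, centroid at (10.00, 95.00).
bottom flange: A = 130 × 16 = 2080.00, centroid at (85.00, 8.00).
top flange: A = 130 × 16 = 2080.00, centroid at (85.00, 182.00).
ΣA = 7960.00 in²
ΣAx̄ = (3800.00)(10.00) + (2080.00)(85.00) + (2080.00)(85.00) = 391600.00 in³
ΣAȳ = (3800.00)(95.00) + (2080.00)(8.00) + (2080.00)(182.00) = 756200.00 in³
x̄ = 391600.00 / 7960.00 = 49.20 in
ȳ = 756200.00 / 7960.00 = 95.00 in

x̄ = 49.20 in, ȳ = 95.00 in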